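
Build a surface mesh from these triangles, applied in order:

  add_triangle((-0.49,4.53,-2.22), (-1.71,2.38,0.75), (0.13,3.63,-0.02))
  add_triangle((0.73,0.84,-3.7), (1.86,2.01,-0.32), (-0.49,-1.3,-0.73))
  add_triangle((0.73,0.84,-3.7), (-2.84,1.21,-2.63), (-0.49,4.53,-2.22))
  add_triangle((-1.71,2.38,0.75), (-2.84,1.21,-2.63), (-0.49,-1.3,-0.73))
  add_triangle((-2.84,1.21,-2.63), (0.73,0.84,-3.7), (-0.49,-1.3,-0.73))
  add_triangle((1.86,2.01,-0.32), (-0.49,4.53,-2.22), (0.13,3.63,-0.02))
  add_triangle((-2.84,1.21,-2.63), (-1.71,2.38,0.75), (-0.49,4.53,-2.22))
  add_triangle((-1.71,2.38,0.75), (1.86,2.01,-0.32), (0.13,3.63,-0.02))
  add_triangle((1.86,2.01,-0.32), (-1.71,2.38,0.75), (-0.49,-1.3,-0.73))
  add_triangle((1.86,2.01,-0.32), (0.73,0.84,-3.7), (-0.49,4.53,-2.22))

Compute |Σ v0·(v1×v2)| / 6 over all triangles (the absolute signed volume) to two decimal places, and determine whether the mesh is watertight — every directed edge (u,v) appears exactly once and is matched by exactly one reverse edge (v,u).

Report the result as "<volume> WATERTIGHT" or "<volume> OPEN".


30.02 WATERTIGHT

Per-triangle v0·(v1×v2)/6:
  t1: +2.6852
  t2: +0.8667
  t3: +7.9884
  t4: +1.4506
  t5: +3.2756
  t6: +2.4964
  t7: +6.1537
  t8: +0.4900
  t9: -0.9584
  t10: +5.5698
Σ = +30.0178 → |volume| = 30.02

Directed edges: 30 total, each appears once with its reverse present → watertight.


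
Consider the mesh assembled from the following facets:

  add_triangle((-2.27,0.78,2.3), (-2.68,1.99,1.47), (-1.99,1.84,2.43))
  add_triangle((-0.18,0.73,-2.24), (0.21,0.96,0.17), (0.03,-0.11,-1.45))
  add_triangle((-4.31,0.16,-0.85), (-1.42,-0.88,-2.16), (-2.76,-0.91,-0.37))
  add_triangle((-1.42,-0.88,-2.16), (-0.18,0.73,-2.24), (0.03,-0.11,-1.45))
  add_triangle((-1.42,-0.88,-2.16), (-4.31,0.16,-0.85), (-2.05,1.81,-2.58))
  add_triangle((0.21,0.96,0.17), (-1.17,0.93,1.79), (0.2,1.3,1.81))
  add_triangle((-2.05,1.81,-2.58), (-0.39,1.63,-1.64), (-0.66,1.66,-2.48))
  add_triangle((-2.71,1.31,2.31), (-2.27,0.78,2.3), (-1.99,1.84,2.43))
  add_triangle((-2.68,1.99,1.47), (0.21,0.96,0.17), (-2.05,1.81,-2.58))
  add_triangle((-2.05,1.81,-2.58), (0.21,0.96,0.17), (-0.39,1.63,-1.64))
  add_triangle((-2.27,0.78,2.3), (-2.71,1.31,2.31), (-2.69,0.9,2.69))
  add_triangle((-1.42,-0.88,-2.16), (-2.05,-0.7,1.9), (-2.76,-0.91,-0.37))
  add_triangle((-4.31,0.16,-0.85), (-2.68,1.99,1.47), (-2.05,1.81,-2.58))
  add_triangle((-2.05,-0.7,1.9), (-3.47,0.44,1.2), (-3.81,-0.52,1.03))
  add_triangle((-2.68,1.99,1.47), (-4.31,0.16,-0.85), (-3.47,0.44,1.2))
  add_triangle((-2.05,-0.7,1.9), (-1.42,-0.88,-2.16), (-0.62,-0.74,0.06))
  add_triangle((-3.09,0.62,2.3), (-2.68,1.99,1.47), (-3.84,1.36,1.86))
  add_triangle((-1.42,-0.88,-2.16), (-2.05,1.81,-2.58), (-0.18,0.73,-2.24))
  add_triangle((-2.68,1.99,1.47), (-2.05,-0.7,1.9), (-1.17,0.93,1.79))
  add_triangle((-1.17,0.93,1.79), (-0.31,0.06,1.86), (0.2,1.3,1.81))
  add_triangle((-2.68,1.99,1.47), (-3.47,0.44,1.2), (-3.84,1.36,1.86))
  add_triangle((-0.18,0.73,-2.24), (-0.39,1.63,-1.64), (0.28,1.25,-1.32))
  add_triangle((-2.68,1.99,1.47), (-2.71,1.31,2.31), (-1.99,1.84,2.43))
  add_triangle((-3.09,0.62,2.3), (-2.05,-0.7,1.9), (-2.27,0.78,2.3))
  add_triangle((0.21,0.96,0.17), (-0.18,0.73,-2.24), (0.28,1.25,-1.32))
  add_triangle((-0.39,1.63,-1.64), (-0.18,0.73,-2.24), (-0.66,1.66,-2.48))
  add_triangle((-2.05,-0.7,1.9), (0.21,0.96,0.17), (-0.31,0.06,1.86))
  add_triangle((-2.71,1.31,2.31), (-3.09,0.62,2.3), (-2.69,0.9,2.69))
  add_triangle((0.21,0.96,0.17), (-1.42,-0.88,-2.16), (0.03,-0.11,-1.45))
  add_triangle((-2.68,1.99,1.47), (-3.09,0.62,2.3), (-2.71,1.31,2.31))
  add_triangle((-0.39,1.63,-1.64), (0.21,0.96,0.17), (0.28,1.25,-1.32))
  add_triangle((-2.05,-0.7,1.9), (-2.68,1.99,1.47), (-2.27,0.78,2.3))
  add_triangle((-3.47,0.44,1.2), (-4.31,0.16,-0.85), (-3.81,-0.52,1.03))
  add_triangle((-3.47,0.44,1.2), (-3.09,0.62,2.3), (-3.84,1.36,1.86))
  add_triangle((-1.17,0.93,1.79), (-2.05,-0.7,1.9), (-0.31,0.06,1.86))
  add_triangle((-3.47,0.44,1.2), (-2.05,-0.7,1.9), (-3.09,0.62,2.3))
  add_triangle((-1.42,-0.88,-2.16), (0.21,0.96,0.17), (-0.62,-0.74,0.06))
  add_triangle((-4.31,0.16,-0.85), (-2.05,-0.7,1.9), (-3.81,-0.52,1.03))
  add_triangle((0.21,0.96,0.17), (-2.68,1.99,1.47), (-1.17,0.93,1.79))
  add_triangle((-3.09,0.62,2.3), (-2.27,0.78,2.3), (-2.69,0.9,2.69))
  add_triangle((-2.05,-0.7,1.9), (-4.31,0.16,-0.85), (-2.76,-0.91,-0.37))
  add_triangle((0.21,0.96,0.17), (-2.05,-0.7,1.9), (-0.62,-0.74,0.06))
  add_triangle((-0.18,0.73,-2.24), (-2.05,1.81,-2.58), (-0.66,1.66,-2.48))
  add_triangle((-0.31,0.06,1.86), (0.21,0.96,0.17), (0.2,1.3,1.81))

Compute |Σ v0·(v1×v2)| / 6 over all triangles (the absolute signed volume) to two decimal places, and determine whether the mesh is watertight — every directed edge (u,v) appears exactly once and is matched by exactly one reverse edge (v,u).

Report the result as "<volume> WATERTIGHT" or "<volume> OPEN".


Per-triangle v0·(v1×v2)/6:
  t1: -0.7121
  t2: +0.0982
  t3: +1.4841
  t4: +0.3577
  t5: +3.7992
  t6: +0.3252
  t7: +0.3015
  t8: +0.2499
  t9: +1.8831
  t10: +0.4083
  t11: +0.0091
  t12: +0.4338
  t13: +5.4439
  t14: +0.8506
  t15: +2.1122
  t16: +0.5580
  t17: +0.5873
  t18: +1.5406
  t19: +1.1609
  t20: +0.4712
  t21: +0.2335
  t22: +0.2369
  t23: +0.5531
  t24: +0.4119
  t25: -0.0863
  t26: +0.1063
  t27: -0.4566
  t28: +0.2171
  t29: -0.2983
  t30: +0.4261
  t31: +0.1861
  t32: -0.7334
  t33: +1.2935
  t34: +0.5516
  t35: +0.6744
  t36: +0.8408
  t37: -0.1844
  t38: -0.1017
  t39: +0.5645
  t40: -0.0017
  t41: +1.5787
  t42: -0.0904
  t43: +0.4193
  t44: -0.0567
Σ = +27.6472 → |volume| = 27.65

Directed edges: 132 total, each appears once with its reverse present → watertight.

27.65 WATERTIGHT


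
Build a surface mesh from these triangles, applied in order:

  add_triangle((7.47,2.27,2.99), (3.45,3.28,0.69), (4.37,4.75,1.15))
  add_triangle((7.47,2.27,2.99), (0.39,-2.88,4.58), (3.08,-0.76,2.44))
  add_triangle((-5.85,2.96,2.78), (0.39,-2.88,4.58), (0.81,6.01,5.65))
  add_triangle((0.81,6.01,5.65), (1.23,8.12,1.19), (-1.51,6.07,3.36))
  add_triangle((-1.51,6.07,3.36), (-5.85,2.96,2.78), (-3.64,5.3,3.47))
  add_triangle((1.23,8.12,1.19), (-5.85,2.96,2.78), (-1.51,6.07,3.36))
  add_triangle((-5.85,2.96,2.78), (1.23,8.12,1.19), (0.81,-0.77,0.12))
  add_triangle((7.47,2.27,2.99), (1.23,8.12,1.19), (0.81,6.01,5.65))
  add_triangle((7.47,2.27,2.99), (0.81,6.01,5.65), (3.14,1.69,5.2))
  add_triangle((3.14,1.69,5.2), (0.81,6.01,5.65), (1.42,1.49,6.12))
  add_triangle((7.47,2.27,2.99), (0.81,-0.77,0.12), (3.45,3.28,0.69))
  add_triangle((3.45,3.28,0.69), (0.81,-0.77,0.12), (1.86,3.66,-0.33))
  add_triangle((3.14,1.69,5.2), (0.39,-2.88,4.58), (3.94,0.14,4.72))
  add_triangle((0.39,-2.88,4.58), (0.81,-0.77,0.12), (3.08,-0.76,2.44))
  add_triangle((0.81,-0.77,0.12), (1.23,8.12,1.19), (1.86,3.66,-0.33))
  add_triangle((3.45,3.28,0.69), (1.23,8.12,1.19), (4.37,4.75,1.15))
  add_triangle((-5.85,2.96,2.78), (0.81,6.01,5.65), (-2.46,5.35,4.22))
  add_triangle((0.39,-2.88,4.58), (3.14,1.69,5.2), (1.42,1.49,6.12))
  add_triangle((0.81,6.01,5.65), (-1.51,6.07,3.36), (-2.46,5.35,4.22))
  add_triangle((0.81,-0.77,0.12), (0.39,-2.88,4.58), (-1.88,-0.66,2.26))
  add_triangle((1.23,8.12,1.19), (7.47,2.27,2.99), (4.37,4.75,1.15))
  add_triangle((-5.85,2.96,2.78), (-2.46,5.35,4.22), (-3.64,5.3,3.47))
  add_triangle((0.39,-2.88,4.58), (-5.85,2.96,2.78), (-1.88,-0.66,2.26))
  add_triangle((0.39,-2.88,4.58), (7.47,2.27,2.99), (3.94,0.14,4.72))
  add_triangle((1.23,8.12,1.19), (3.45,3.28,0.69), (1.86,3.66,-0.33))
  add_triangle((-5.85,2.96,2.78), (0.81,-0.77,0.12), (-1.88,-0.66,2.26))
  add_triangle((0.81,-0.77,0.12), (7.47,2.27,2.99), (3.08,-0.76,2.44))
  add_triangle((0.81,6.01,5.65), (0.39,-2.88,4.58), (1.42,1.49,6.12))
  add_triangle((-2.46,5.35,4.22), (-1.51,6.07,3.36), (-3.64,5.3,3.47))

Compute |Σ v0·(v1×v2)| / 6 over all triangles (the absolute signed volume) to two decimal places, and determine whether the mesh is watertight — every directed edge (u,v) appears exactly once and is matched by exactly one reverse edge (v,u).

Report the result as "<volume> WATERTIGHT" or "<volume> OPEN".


218.90 OPEN

Per-triangle v0·(v1×v2)/6:
  t1: +1.2789
  t2: +4.8343
  t3: +45.6128
  t4: +15.3450
  t5: +0.0931
  t6: +13.3434
  t7: -4.9270
  t8: +46.3556
  t9: +23.4172
  t10: +9.3564
  t11: +1.4415
  t12: +0.6673
  t13: +6.9963
  t14: +1.9955
  t15: -1.4979
  t16: +0.7799
  t17: +5.0586
  t18: +7.5879
  t19: +5.5887
  t20: +0.6341
  t21: +8.7508
  t22: +3.3217
  t23: +3.9117
  t24: +5.9098
  t25: +3.8324
  t26: -0.3133
  t27: +1.9584
  t28: +5.2212
  t29: +2.3433
Σ = +218.8976 → |volume| = 218.90

Directed edges: 87 total; 3 unmatched, e.g. (3.14,1.69,5.2)→(7.47,2.27,2.99) → open.


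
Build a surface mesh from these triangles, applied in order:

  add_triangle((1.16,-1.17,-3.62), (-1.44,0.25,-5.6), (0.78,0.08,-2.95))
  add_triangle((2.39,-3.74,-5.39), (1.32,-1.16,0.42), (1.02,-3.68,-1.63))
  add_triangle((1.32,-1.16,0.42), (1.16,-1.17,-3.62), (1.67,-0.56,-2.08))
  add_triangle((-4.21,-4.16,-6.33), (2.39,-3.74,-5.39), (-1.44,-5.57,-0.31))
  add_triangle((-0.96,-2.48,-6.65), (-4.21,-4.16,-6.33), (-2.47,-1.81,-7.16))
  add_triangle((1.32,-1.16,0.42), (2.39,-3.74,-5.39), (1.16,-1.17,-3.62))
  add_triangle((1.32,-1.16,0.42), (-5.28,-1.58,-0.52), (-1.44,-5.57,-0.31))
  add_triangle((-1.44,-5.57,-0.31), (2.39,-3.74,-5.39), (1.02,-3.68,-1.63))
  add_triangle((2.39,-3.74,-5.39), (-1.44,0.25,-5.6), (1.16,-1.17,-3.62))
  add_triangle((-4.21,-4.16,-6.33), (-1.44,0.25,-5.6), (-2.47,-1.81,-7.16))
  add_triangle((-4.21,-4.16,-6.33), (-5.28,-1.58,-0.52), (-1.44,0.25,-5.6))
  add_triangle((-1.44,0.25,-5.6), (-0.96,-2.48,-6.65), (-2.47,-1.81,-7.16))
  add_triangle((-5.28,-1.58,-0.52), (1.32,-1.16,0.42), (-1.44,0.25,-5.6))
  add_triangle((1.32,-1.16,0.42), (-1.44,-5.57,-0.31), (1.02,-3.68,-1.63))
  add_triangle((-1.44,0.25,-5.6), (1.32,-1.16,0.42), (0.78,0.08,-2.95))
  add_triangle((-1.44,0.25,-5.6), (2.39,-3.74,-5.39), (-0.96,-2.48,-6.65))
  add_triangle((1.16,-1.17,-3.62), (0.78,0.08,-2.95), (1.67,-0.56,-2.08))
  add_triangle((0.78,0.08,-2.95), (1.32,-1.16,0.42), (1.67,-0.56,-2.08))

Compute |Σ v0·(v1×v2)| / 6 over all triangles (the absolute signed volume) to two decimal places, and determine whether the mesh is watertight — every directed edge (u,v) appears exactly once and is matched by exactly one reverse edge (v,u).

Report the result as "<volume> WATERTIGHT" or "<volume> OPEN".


81.45 OPEN

Per-triangle v0·(v1×v2)/6:
  t1: +1.8113
  t2: +3.0615
  t3: +0.8830
  t4: +34.0834
  t5: +6.0071
  t6: +1.2352
  t7: +1.5416
  t8: +5.0420
  t9: +3.0751
  t10: +2.5252
  t11: +17.4747
  t12: +3.1206
  t13: -7.2952
  t14: +3.0300
  t15: -1.5804
  t16: +7.0000
  t17: +0.6369
  t18: -0.1988
Σ = +81.4531 → |volume| = 81.45

Directed edges: 54 total; 6 unmatched, e.g. (-4.21,-4.16,-6.33)→(2.39,-3.74,-5.39) → open.


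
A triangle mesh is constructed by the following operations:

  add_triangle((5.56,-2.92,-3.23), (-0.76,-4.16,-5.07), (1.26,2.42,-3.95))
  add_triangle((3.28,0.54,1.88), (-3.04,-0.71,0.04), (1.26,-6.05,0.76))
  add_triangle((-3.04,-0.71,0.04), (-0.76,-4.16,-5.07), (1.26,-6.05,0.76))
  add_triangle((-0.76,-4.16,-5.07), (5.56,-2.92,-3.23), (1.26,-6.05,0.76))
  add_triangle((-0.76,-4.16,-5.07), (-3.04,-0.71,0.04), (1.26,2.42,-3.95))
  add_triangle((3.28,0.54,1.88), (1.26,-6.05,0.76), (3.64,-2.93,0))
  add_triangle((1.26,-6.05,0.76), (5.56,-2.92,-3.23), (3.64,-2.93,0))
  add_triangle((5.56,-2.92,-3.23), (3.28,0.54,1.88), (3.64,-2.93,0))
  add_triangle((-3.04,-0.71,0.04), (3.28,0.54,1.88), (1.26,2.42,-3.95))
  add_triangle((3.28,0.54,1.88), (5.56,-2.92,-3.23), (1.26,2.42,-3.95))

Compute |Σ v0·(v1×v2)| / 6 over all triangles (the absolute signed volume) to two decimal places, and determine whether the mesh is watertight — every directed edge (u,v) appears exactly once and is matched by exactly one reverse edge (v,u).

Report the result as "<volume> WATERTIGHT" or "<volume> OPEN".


144.10 WATERTIGHT

Per-triangle v0·(v1×v2)/6:
  t1: +29.3349
  t2: +6.0929
  t3: +17.8963
  t4: +33.8230
  t5: +13.4082
  t6: +7.2098
  t7: +9.1506
  t8: +8.0058
  t9: +1.6208
  t10: +17.5574
Σ = +144.0997 → |volume| = 144.10

Directed edges: 30 total, each appears once with its reverse present → watertight.


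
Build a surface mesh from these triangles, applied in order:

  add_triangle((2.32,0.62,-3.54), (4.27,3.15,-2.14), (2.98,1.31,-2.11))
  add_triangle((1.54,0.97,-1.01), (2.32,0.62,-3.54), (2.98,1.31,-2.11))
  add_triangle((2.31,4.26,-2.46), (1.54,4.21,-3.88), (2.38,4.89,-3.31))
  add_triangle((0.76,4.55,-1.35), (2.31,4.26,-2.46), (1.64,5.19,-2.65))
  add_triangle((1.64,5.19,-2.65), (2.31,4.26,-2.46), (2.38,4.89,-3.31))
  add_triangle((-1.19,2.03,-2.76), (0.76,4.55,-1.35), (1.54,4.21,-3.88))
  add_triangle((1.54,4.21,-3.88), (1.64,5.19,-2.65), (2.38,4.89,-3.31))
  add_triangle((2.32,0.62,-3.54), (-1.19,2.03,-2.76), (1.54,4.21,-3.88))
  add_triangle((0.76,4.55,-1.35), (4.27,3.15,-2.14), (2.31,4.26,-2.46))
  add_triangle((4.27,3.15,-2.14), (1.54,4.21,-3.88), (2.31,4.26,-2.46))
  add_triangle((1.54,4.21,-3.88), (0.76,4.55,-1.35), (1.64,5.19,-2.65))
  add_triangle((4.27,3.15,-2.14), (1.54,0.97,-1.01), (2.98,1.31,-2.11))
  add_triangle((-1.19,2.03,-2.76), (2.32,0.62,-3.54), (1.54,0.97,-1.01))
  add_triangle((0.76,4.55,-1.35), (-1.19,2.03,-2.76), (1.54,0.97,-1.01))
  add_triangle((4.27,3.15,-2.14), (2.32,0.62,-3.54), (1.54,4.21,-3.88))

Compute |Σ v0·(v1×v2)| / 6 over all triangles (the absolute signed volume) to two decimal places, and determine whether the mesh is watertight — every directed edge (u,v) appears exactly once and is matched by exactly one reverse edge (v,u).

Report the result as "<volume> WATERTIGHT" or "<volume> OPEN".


Per-triangle v0·(v1×v2)/6:
  t1: +1.0241
  t2: -0.2602
  t3: +0.0230
  t4: +0.6444
  t5: +0.4723
  t6: +4.4198
  t7: +1.1020
  t8: +5.3314
  t9: +1.9346
  t10: +2.8047
  t11: +0.8380
  t12: -0.0777
  t13: -2.2045
  t14: -3.0921
  t15: +7.6149
Σ = +20.5746 → |volume| = 20.57

Directed edges: 45 total; 3 unmatched, e.g. (0.76,4.55,-1.35)→(4.27,3.15,-2.14) → open.

20.57 OPEN


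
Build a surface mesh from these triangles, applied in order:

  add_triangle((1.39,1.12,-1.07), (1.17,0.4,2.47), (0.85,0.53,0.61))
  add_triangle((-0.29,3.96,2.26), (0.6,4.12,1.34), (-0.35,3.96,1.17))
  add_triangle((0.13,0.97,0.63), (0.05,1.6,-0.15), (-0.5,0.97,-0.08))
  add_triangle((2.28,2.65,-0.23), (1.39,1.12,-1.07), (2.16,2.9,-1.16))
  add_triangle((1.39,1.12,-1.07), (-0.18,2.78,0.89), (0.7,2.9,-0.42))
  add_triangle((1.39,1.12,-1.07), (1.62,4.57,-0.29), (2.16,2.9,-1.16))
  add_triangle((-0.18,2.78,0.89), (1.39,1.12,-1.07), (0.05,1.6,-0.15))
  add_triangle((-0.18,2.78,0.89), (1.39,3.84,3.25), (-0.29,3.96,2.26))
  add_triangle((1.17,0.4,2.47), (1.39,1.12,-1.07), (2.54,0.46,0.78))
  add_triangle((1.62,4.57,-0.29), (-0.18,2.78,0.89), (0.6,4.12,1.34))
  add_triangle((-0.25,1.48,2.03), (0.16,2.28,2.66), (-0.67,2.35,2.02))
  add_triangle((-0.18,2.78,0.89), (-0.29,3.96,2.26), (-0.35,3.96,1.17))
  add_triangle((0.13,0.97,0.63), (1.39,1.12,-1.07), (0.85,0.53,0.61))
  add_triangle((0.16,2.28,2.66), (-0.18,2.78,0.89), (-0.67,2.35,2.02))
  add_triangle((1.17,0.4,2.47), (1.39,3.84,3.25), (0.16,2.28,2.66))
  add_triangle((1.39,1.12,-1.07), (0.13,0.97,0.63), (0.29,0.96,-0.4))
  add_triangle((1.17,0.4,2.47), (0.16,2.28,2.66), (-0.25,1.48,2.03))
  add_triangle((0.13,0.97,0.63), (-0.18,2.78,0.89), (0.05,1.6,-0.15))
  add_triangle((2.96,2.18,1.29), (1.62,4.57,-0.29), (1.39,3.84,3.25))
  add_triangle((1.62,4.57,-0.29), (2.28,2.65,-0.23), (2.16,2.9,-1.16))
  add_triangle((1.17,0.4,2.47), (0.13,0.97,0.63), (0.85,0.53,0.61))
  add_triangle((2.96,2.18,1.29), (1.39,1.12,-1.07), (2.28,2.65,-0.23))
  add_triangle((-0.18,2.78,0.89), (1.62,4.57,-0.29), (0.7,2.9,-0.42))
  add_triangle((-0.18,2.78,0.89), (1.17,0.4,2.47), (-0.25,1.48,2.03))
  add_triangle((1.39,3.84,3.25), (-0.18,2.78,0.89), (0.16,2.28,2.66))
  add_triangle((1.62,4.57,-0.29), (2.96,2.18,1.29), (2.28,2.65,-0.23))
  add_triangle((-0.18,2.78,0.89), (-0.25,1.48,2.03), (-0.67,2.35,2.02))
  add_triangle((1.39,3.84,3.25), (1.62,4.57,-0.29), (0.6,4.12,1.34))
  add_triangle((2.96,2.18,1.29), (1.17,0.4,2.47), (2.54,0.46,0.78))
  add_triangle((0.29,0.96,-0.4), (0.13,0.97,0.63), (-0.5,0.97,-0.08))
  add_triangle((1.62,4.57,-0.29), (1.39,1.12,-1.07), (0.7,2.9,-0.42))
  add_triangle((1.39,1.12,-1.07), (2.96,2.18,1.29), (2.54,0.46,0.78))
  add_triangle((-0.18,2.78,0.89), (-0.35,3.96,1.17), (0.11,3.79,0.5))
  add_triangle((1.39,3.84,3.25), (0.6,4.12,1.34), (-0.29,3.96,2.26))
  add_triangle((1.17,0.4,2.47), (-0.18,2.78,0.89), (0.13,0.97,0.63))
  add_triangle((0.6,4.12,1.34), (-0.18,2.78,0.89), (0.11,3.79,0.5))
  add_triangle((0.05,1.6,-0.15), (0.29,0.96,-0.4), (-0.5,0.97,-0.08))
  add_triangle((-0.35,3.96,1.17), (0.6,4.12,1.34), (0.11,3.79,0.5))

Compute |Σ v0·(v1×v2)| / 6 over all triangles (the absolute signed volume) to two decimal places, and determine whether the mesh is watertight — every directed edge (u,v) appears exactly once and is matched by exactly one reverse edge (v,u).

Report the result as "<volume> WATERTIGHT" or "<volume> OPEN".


Per-triangle v0·(v1×v2)/6:
  t1: -0.0380
  t2: +0.6887
  t3: +0.1022
  t4: +0.3150
  t5: -0.3261
  t6: +0.1231
  t7: +0.3471
  t8: -0.7848
  t9: -0.8950
  t10: +0.7227
  t11: +0.1933
  t12: -0.0446
  t13: -0.2796
  t14: +0.6438
  t15: +1.3868
  t16: -0.1583
  t17: +0.4010
  t18: -0.0819
  t19: +5.7889
  t20: +0.9432
  t21: -0.2304
  t22: +0.7445
  t23: +0.4759
  t24: -1.0296
  t25: +1.1774
  t26: +1.5615
  t27: -0.2828
  t28: +2.3249
  t29: +1.4386
  t30: -0.1228
  t31: +0.4280
  t32: +1.1818
  t33: -0.0470
  t34: +1.7454
  t35: -0.0322
  t36: -0.2899
  t37: +0.0431
  t38: +0.4304
Σ = +18.5642 → |volume| = 18.56

Directed edges: 114 total; 6 unmatched, e.g. (1.39,1.12,-1.07)→(0.05,1.6,-0.15) → open.

18.56 OPEN


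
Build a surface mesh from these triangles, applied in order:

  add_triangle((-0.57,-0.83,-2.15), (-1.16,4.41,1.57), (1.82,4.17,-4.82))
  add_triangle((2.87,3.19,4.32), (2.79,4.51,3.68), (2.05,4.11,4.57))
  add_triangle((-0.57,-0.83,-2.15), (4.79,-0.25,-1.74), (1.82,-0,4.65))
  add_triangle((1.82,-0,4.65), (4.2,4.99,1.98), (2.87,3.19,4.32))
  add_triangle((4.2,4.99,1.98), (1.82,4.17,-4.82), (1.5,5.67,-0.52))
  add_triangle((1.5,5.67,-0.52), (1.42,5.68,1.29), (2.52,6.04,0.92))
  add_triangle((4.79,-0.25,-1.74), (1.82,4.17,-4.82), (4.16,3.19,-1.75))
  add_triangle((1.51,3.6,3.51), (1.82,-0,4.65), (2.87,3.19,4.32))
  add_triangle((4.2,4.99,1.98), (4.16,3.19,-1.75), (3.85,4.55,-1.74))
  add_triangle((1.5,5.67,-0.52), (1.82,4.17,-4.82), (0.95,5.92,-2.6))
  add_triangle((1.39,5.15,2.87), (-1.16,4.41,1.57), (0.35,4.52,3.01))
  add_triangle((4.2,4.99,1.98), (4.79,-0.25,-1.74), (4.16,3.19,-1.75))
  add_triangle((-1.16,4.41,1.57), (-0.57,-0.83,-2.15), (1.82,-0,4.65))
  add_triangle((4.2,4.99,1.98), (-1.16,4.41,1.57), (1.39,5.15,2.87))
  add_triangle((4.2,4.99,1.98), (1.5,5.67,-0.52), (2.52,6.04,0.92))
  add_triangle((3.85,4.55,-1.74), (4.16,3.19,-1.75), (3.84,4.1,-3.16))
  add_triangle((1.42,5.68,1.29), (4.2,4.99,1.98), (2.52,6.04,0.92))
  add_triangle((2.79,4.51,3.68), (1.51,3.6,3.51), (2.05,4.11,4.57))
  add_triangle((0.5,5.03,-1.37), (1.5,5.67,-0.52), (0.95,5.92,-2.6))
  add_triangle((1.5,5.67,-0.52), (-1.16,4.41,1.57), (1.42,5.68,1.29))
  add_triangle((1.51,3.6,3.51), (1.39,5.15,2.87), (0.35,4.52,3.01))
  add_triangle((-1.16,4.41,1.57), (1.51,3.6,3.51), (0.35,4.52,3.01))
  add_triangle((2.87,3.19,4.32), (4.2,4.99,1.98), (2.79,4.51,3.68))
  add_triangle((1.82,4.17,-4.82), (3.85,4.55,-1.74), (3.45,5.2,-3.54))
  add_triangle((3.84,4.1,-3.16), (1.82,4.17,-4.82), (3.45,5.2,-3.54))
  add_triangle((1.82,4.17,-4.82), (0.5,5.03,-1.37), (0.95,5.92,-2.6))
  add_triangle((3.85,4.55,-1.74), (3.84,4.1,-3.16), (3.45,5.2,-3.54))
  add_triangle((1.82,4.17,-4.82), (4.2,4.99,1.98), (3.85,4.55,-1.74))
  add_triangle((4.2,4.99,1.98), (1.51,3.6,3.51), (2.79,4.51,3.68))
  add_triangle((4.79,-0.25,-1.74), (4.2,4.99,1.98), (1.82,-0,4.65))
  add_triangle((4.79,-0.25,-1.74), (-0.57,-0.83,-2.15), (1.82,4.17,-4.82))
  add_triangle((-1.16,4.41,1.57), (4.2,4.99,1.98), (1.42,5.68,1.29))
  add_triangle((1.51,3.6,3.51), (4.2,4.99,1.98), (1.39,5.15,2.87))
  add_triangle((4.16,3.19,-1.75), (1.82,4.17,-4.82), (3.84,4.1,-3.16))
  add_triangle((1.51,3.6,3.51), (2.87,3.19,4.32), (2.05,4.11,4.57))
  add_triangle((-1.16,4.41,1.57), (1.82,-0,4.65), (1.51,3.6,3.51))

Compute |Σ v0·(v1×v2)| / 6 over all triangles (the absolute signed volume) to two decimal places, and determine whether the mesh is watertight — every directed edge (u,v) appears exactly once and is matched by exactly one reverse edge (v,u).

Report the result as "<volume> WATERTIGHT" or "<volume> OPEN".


139.67 OPEN

Per-triangle v0·(v1×v2)/6:
  t1: +7.6289
  t2: +1.4555
  t3: +3.4666
  t4: +3.9074
  t5: +13.7281
  t6: +1.6931
  t7: +10.4989
  t8: +2.9532
  t9: +4.2983
  t10: +3.9772
  t11: +1.6535
  t12: +10.5288
  t13: +0.2135
  t14: +3.7893
  t15: +1.8872
  t16: +1.6146
  t17: +2.0723
  t18: +0.4436
  t19: +1.0857
  t20: +3.8275
  t21: +1.3498
  t22: -0.0092
  t23: +2.8462
  t24: -0.3136
  t25: +2.2254
  t26: -0.0470
  t27: +1.5832
  t28: +5.0921
  t29: +0.6484
  t30: +21.8214
  t31: +10.8800
  t32: +3.4023
  t33: +4.0528
  t34: +0.2767
  t35: -0.2806
  t36: +5.4163
Σ = +139.6674 → |volume| = 139.67

Directed edges: 108 total; 4 unmatched, e.g. (-1.16,4.41,1.57)→(1.82,4.17,-4.82) → open.


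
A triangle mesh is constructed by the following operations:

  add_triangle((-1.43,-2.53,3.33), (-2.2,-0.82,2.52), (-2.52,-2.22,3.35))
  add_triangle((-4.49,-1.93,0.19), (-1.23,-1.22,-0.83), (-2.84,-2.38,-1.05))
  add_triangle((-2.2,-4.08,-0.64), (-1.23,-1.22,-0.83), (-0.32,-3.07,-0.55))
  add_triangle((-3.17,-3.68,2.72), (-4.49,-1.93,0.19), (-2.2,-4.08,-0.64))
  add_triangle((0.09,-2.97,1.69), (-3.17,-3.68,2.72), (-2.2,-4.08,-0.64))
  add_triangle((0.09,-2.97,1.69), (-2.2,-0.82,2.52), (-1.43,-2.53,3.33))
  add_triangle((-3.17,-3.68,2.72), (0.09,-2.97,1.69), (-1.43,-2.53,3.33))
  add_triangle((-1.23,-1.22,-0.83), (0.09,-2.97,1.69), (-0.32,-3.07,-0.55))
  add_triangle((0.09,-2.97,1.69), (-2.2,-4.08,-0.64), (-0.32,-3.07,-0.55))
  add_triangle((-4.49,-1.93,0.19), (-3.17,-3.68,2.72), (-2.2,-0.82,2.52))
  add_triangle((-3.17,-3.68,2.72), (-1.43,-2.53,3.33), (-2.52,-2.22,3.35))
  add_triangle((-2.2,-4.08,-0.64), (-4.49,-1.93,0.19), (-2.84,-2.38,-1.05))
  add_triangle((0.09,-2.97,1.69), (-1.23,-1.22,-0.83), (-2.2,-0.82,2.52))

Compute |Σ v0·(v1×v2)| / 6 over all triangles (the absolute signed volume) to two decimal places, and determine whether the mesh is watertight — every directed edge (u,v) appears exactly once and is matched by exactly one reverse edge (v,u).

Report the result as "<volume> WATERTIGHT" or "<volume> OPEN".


Per-triangle v0·(v1×v2)/6:
  t1: +0.4552
  t2: +0.1598
  t3: +0.6065
  t4: +7.3365
  t5: +5.5307
  t6: -0.5504
  t7: +2.6038
  t8: -1.1289
  t9: +2.0364
  t10: +4.4519
  t11: +1.3297
  t12: +2.1087
  t13: -2.9664
Σ = +21.9735 → |volume| = 21.97

Directed edges: 39 total; 9 unmatched, e.g. (-2.2,-0.82,2.52)→(-2.52,-2.22,3.35) → open.

21.97 OPEN


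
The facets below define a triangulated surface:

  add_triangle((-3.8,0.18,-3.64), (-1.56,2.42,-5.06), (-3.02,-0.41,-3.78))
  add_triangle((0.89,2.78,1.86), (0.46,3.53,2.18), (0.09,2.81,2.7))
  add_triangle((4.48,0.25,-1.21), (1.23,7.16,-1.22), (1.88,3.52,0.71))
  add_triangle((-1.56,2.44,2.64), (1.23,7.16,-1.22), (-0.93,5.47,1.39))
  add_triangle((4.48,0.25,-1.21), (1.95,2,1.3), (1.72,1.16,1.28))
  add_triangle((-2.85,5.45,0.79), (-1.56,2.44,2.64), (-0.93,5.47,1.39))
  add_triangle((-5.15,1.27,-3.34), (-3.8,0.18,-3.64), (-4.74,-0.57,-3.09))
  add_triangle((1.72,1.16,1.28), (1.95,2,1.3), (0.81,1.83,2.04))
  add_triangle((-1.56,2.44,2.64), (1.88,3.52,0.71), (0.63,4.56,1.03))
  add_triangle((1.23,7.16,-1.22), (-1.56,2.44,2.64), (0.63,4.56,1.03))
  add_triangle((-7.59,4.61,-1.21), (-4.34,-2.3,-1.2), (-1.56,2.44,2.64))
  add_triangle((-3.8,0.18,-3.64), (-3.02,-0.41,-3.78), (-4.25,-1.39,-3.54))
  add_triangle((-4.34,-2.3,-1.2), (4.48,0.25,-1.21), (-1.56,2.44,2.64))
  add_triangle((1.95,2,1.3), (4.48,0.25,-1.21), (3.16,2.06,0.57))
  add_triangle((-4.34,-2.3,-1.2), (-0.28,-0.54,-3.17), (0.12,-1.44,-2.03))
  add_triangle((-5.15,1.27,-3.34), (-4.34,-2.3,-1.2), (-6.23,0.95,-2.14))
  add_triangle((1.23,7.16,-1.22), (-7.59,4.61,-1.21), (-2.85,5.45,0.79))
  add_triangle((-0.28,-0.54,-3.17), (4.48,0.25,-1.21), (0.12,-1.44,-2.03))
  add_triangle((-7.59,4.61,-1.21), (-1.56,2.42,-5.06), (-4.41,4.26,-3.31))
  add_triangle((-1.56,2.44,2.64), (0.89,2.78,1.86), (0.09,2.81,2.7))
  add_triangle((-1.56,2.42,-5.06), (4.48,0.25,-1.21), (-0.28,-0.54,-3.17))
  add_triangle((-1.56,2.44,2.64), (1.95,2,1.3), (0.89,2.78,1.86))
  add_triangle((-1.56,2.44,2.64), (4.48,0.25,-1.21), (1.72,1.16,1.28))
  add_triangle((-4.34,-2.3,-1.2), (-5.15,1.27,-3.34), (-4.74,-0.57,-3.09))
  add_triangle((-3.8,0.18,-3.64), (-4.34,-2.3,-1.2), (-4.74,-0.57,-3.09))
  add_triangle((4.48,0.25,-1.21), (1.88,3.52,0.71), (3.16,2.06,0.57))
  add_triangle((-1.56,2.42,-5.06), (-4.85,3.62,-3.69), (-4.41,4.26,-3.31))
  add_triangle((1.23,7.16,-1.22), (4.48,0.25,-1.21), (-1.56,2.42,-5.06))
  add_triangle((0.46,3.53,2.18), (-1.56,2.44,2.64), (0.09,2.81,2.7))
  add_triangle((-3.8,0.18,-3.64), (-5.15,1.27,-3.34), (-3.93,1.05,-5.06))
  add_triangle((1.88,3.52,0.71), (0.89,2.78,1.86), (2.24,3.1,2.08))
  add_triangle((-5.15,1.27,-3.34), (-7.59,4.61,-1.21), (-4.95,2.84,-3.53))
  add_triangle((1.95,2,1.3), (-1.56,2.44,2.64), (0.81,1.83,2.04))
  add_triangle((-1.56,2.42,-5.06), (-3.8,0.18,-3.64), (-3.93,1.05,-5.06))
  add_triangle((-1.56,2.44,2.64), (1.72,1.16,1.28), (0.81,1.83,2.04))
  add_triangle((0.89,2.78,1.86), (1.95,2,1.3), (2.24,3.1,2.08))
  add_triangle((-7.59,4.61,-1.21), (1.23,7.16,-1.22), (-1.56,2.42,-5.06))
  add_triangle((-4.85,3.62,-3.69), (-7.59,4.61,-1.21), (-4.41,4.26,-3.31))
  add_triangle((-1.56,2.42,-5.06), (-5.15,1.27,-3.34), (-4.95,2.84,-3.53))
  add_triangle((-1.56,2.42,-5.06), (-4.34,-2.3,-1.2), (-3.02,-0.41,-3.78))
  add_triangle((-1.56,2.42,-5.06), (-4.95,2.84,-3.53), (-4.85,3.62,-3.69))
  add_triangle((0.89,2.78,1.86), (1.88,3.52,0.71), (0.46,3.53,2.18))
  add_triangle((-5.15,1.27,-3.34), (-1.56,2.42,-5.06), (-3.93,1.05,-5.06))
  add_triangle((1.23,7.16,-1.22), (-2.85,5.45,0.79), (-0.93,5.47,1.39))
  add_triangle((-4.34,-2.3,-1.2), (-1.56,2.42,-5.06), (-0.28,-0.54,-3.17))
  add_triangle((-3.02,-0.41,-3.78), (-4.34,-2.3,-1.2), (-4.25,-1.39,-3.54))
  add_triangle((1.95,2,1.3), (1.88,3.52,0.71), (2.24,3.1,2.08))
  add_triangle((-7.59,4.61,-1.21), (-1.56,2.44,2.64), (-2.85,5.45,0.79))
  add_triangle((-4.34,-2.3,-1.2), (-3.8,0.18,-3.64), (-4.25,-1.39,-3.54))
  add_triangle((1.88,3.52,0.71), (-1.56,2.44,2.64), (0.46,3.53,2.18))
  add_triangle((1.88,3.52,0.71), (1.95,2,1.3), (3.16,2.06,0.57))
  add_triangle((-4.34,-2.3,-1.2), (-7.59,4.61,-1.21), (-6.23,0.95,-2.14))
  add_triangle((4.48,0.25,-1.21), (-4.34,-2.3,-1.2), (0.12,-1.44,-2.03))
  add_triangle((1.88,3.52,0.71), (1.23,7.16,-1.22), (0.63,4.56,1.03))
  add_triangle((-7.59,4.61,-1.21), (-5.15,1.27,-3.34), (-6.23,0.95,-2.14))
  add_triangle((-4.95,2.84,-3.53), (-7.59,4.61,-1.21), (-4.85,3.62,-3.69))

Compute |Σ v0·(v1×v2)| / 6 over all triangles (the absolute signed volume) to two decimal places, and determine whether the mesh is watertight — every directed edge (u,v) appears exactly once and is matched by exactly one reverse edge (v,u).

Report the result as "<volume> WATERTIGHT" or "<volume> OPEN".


Per-triangle v0·(v1×v2)/6:
  t1: +2.5671
  t2: +0.3228
  t3: +8.7117
  t4: +1.3337
  t5: +1.0122
  t6: +4.1631
  t7: +1.7442
  t8: +0.3378
  t9: +2.0898
  t10: +3.7085
  t11: +17.0779
  t12: +1.0801
  t13: -1.0670
  t14: +0.5591
  t15: +2.7791
  t16: +4.6849
  t17: +19.1085
  t18: +2.7238
  t19: -4.7693
  t20: -0.5115
  t21: +8.2217
  t22: +0.5700
  t23: -1.5291
  t24: +2.4560
  t25: +0.8135
  t26: +1.9170
  t27: +3.0778
  t28: +27.3612
  t29: +0.8817
  t30: +1.7135
  t31: +0.9530
  t32: +5.9114
  t33: +0.7744
  t34: +0.0259
  t35: -0.0400
  t36: -0.0256
  t37: +45.4871
  t38: +3.6118
  t39: +5.0682
  t40: -2.9304
  t41: +2.4361
  t42: +0.5742
  t43: +4.1061
  t44: +6.6570
  t45: +8.5740
  t46: -0.1995
  t47: +0.4452
  t48: +11.2405
  t49: +2.1377
  t50: +0.6698
  t51: +1.0035
  t52: +5.3392
  t53: +0.5069
  t54: +2.9897
  t55: +6.3351
  t56: +2.9521
Σ = +227.7432 → |volume| = 227.74

Directed edges: 168 total, each appears once with its reverse present → watertight.

227.74 WATERTIGHT


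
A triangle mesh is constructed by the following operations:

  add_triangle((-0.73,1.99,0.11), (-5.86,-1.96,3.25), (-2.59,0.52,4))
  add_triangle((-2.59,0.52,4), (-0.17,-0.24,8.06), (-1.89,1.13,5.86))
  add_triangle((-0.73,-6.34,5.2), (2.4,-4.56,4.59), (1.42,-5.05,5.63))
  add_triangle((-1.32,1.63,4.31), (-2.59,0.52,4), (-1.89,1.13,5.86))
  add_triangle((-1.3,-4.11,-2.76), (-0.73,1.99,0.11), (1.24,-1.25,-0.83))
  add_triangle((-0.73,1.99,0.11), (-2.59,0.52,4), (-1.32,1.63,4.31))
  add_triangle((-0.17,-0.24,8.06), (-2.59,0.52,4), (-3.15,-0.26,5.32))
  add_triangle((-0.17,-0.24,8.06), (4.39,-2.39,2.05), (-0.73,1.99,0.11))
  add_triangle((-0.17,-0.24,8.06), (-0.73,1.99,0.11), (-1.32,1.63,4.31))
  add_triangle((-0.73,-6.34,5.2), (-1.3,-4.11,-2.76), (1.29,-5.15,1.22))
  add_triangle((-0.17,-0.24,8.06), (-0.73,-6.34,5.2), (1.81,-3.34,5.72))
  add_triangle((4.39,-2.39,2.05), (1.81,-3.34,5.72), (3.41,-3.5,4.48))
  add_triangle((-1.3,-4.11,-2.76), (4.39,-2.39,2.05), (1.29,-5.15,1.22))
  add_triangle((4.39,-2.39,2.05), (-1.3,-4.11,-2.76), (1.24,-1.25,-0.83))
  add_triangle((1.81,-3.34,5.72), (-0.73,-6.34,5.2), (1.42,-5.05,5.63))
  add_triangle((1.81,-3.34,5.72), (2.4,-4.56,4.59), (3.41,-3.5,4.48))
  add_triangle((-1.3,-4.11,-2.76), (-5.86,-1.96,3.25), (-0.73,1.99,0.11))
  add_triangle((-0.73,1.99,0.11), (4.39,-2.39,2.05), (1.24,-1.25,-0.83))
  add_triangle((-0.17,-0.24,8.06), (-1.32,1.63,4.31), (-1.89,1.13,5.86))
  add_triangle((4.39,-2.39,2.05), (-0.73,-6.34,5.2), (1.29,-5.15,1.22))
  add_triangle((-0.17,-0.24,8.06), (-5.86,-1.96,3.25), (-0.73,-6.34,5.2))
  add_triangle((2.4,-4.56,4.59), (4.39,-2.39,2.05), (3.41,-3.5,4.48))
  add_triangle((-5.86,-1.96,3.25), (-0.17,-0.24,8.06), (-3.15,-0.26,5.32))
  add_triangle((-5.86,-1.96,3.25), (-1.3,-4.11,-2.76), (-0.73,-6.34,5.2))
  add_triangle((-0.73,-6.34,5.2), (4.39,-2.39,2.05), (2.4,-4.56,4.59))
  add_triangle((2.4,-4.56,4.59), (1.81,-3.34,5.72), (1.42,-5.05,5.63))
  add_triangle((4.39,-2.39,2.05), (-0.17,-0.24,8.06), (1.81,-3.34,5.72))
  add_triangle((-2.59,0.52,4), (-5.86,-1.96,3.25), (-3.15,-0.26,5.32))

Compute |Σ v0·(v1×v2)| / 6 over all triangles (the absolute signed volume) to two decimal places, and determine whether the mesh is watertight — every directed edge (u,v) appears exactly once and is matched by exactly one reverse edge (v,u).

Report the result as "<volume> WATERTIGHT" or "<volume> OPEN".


Per-triangle v0·(v1×v2)/6:
  t1: +5.9930
  t2: +2.8743
  t3: +2.8017
  t4: +0.9970
  t5: +1.3650
  t6: +2.4069
  t7: +2.9500
  t8: +9.5940
  t9: +1.5723
  t10: +14.8230
  t11: +18.6825
  t12: +0.8872
  t13: +9.1832
  t14: +4.0612
  t15: +2.8529
  t16: +2.7719
  t17: +8.6540
  t18: +1.4522
  t19: +2.0185
  t20: +14.9868
  t21: +46.5670
  t22: +2.7019
  t23: +6.8130
  t24: +37.9362
  t25: +3.9124
  t26: +2.2401
  t27: +12.8363
  t28: +2.8507
Σ = +226.7854 → |volume| = 226.79

Directed edges: 84 total, each appears once with its reverse present → watertight.

226.79 WATERTIGHT


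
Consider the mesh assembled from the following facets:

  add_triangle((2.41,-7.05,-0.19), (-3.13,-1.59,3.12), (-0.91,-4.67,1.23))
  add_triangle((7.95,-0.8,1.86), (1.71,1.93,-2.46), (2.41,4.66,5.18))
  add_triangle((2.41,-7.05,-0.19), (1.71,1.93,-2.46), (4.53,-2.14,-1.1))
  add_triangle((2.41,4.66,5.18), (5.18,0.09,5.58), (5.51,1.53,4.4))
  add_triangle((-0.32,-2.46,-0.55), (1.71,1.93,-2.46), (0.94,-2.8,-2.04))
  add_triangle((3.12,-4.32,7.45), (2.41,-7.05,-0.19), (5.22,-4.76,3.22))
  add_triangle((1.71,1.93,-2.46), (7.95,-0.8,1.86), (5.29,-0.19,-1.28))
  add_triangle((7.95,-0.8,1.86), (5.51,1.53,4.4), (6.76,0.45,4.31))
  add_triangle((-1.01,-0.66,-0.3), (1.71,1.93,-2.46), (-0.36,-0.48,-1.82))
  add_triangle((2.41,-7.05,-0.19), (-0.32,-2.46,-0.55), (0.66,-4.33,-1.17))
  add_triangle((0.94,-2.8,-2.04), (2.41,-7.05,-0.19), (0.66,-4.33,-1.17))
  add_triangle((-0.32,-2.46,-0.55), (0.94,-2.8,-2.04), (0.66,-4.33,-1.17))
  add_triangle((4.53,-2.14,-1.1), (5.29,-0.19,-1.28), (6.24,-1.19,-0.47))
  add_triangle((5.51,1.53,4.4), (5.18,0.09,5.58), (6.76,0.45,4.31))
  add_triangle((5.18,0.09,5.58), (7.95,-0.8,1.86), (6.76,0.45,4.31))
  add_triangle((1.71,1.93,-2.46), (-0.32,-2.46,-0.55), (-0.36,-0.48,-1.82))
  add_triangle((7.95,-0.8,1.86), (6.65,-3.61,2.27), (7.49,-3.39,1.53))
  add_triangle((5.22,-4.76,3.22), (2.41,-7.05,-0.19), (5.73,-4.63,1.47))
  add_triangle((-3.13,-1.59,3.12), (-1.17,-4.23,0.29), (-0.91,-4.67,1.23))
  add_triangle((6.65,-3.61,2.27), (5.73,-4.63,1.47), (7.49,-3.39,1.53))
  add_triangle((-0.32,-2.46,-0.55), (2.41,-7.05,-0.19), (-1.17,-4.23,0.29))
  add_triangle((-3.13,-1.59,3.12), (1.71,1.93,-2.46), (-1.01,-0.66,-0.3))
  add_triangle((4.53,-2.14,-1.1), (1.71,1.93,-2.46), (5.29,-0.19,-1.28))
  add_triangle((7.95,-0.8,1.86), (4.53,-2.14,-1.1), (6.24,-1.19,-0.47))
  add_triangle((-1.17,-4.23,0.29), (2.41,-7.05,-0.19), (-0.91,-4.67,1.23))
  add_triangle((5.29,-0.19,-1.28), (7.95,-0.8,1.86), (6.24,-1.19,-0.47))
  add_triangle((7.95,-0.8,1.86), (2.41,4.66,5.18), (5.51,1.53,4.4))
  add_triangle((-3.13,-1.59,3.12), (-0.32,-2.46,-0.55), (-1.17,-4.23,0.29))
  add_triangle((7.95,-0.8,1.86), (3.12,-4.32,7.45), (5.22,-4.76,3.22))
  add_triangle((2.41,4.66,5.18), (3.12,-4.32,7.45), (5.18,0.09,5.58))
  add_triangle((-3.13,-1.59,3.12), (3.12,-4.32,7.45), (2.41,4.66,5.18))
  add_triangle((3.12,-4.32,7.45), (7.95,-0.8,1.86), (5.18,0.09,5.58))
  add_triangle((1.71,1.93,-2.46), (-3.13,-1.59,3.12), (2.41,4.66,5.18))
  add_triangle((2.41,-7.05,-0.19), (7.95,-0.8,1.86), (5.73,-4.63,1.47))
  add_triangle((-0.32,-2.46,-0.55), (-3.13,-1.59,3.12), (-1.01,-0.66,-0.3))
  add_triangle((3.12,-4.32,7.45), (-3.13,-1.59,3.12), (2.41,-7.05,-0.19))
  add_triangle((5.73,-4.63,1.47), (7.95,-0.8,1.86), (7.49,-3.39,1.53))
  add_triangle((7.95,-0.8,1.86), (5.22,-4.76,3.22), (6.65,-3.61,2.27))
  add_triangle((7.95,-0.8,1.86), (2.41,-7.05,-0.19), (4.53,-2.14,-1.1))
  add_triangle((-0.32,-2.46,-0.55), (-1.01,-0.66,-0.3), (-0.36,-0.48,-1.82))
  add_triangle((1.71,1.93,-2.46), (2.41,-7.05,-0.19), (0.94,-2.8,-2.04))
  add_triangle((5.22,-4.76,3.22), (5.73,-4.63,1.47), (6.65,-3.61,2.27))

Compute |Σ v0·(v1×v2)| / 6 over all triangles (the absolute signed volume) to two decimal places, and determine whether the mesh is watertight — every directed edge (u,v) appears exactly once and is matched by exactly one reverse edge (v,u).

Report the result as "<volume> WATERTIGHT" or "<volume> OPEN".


346.96 WATERTIGHT

Per-triangle v0·(v1×v2)/6:
  t1: +3.4623
  t2: +31.4357
  t3: +8.3093
  t4: +9.3215
  t5: +0.7004
  t6: +25.4773
  t7: +5.7150
  t8: +2.8769
  t9: +0.3566
  t10: +0.9707
  t11: +1.8720
  t12: +0.6012
  t13: +1.8161
  t14: +3.2393
  t15: +4.3318
  t16: +1.3772
  t17: +3.3611
  t18: +9.5838
  t19: +2.5359
  t20: +2.0932
  t21: +2.0379
  t22: +0.7814
  t23: +3.5741
  t24: +2.6981
  t25: +2.9778
  t26: +2.7504
  t27: +7.4583
  t28: +0.5979
  t29: +27.0969
  t30: +26.0609
  t31: +42.2834
  t32: +28.6284
  t33: +5.5521
  t34: +5.2159
  t35: +1.4996
  t36: +38.7666
  t37: -1.6463
  t38: +3.7811
  t39: +17.7994
  t40: +0.6303
  t41: +5.5209
  t42: +3.4594
Σ = +346.9615 → |volume| = 346.96

Directed edges: 126 total, each appears once with its reverse present → watertight.


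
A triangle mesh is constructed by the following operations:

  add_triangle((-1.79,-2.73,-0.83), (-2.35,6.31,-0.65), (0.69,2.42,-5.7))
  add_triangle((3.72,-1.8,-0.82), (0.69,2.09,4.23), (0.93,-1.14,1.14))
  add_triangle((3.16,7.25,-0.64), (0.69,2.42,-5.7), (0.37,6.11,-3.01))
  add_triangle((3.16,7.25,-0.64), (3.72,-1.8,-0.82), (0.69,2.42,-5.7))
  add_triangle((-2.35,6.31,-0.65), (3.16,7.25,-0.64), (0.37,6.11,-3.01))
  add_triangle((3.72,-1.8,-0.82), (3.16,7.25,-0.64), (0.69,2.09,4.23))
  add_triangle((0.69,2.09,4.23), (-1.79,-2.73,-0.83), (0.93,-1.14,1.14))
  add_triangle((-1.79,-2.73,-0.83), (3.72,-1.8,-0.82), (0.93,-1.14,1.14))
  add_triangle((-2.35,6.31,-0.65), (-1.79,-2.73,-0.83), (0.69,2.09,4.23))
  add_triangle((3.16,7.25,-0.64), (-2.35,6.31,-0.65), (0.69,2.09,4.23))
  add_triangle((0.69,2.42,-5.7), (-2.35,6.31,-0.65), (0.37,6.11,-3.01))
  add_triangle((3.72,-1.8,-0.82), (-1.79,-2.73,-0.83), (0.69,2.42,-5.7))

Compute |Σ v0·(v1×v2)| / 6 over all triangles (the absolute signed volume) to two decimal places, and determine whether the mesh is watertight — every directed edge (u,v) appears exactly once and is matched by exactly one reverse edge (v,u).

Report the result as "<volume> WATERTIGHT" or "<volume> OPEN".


175.99 WATERTIGHT

Per-triangle v0·(v1×v2)/6:
  t1: +17.9487
  t2: +3.8959
  t3: +14.1129
  t4: +30.2938
  t5: +14.9685
  t6: +23.7668
  t7: +3.2038
  t8: +3.5227
  t9: +11.4053
  t10: +27.2307
  t11: +11.1811
  t12: +14.4604
Σ = +175.9906 → |volume| = 175.99

Directed edges: 36 total, each appears once with its reverse present → watertight.


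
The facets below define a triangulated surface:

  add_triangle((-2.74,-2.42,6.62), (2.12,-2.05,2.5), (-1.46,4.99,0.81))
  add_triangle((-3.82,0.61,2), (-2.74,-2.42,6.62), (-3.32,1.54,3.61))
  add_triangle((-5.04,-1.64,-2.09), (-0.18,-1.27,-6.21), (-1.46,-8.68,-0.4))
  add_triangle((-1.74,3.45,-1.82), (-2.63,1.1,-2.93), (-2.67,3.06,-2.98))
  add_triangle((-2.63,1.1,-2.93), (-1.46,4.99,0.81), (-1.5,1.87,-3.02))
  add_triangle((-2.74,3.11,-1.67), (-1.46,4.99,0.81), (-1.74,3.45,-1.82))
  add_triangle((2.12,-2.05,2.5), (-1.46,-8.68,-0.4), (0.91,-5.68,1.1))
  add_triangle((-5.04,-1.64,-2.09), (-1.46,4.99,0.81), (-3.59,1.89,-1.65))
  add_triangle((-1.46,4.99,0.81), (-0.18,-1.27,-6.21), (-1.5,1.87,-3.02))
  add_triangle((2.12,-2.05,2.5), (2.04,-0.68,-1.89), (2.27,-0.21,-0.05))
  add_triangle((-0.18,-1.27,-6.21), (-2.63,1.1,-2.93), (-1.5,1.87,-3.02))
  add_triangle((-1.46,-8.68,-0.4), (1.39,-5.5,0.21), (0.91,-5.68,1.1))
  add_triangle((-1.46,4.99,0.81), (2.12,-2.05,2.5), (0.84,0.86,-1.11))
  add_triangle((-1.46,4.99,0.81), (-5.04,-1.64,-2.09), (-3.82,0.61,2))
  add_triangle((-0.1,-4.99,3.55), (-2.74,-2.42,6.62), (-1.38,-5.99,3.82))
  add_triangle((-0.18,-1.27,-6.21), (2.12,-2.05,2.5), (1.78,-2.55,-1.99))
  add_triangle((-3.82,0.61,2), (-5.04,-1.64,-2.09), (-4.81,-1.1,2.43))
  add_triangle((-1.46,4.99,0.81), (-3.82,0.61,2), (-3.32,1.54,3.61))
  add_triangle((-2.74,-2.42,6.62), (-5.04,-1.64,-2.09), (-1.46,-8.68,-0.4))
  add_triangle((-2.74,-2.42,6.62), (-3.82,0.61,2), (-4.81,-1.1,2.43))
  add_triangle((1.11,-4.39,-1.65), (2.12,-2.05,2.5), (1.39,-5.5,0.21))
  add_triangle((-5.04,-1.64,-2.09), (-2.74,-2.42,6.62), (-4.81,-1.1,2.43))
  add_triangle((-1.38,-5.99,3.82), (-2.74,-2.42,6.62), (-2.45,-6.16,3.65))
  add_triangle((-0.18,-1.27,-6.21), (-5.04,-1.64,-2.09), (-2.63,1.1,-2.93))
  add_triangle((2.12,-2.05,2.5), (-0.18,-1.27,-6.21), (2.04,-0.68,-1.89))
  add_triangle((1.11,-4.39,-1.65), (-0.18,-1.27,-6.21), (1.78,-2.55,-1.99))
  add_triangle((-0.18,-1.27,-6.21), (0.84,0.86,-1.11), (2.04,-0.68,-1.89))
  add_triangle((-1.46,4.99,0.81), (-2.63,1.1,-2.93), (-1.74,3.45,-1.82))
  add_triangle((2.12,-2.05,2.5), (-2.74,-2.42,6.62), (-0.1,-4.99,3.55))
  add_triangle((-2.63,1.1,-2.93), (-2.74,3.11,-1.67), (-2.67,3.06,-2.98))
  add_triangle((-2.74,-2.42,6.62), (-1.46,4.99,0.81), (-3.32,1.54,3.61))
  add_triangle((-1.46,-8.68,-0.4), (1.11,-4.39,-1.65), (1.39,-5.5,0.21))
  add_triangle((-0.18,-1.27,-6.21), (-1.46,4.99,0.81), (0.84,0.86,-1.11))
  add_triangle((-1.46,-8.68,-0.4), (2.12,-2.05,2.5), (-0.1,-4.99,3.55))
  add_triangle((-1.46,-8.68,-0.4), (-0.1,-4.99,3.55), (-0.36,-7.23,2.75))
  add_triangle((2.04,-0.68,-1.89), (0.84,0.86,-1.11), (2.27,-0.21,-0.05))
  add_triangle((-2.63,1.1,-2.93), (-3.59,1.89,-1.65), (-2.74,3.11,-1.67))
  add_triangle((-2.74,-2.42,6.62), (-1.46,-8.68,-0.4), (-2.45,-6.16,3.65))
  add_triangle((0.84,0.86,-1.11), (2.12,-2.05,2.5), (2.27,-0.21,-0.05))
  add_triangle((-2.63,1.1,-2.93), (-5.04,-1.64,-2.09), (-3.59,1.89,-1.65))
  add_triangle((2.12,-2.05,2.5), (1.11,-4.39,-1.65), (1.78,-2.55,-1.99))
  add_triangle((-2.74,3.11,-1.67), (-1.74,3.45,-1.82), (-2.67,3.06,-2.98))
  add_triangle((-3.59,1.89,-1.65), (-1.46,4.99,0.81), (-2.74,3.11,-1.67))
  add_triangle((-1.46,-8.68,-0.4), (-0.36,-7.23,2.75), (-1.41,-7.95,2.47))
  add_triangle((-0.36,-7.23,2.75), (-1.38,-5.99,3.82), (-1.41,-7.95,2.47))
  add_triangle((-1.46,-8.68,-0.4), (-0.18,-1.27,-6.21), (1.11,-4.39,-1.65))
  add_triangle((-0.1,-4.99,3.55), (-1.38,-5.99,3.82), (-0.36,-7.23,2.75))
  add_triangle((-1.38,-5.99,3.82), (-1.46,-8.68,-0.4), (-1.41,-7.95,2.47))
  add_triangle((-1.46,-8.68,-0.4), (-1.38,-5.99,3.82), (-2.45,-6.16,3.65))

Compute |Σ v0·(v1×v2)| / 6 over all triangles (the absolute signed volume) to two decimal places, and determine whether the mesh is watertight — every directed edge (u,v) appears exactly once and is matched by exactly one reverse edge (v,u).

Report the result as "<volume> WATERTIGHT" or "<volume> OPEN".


Per-triangle v0·(v1×v2)/6:
  t1: +16.9896
  t2: +6.7392
  t3: +42.4948
  t4: -0.1074
  t5: +3.9165
  t6: +2.3010
  t7: +2.1457
  t8: +4.3765
  t9: +3.2332
  t10: +1.7674
  t11: +4.0687
  t12: +3.3101
  t13: +4.1516
  t14: +14.2502
  t15: +6.1209
  t16: -0.3300
  t17: +5.4867
  t18: +5.6394
  t19: +53.1932
  t20: +6.3280
  t21: +2.6702
  t22: +8.7112
  t23: +5.8311
  t24: +11.9513
  t25: +4.9312
  t26: +5.1399
  t27: +2.6217
  t28: -2.6800
  t29: +11.1353
  t30: +1.1823
  t31: +7.1001
  t32: +6.0879
  t33: +6.0239
  t34: +10.7035
  t35: -1.3838
  t36: +0.8574
  t37: +1.7872
  t38: -0.4918
  t39: +0.1379
  t40: +4.4602
  t41: +3.9254
  t42: +0.9009
  t43: +2.5149
  t44: +3.8375
  t45: +2.6059
  t46: +16.3788
  t47: +2.4292
  t48: +1.0970
  t49: +6.2583
Σ = +312.8002 → |volume| = 312.80

Directed edges: 147 total; 3 unmatched, e.g. (0.91,-5.68,1.1)→(2.12,-2.05,2.5) → open.

312.80 OPEN
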